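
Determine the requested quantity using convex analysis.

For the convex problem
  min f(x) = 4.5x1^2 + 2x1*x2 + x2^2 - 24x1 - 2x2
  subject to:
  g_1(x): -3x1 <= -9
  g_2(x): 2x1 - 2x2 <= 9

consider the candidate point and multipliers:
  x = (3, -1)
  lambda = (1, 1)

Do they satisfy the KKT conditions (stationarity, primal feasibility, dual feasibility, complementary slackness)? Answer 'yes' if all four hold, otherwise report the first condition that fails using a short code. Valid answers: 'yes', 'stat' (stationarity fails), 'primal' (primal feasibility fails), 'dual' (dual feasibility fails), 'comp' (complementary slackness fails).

Gradient of f: grad f(x) = Q x + c = (1, 2)
Constraint values g_i(x) = a_i^T x - b_i:
  g_1((3, -1)) = 0
  g_2((3, -1)) = -1
Stationarity residual: grad f(x) + sum_i lambda_i a_i = (0, 0)
  -> stationarity OK
Primal feasibility (all g_i <= 0): OK
Dual feasibility (all lambda_i >= 0): OK
Complementary slackness (lambda_i * g_i(x) = 0 for all i): FAILS

Verdict: the first failing condition is complementary_slackness -> comp.

comp


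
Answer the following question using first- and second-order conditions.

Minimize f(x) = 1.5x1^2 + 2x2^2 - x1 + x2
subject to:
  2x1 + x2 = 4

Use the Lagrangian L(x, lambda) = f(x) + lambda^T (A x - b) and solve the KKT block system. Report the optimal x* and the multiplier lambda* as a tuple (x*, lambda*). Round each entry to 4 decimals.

Form the Lagrangian:
  L(x, lambda) = (1/2) x^T Q x + c^T x + lambda^T (A x - b)
Stationarity (grad_x L = 0): Q x + c + A^T lambda = 0.
Primal feasibility: A x = b.

This gives the KKT block system:
  [ Q   A^T ] [ x     ]   [-c ]
  [ A    0  ] [ lambda ] = [ b ]

Solving the linear system:
  x*      = (1.8421, 0.3158)
  lambda* = (-2.2632)
  f(x*)   = 3.7632

x* = (1.8421, 0.3158), lambda* = (-2.2632)


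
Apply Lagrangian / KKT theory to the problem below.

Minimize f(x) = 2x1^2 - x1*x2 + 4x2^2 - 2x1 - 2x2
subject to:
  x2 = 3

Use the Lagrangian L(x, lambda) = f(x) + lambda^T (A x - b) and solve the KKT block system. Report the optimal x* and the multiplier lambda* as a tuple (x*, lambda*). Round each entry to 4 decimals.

Form the Lagrangian:
  L(x, lambda) = (1/2) x^T Q x + c^T x + lambda^T (A x - b)
Stationarity (grad_x L = 0): Q x + c + A^T lambda = 0.
Primal feasibility: A x = b.

This gives the KKT block system:
  [ Q   A^T ] [ x     ]   [-c ]
  [ A    0  ] [ lambda ] = [ b ]

Solving the linear system:
  x*      = (1.25, 3)
  lambda* = (-20.75)
  f(x*)   = 26.875

x* = (1.25, 3), lambda* = (-20.75)


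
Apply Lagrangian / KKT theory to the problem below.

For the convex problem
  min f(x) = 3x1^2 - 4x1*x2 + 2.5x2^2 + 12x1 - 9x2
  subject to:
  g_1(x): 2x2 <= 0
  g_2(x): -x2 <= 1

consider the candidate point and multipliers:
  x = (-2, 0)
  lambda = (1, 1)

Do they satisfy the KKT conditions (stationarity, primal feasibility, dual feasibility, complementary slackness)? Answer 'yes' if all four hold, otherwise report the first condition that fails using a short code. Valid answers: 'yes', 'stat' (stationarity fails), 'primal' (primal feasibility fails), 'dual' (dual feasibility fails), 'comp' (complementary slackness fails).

Gradient of f: grad f(x) = Q x + c = (0, -1)
Constraint values g_i(x) = a_i^T x - b_i:
  g_1((-2, 0)) = 0
  g_2((-2, 0)) = -1
Stationarity residual: grad f(x) + sum_i lambda_i a_i = (0, 0)
  -> stationarity OK
Primal feasibility (all g_i <= 0): OK
Dual feasibility (all lambda_i >= 0): OK
Complementary slackness (lambda_i * g_i(x) = 0 for all i): FAILS

Verdict: the first failing condition is complementary_slackness -> comp.

comp


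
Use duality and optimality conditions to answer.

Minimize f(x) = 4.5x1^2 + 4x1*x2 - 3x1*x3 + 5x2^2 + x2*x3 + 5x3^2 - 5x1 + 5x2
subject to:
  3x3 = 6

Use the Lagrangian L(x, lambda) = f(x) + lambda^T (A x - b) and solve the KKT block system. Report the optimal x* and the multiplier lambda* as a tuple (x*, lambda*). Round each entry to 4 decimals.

Form the Lagrangian:
  L(x, lambda) = (1/2) x^T Q x + c^T x + lambda^T (A x - b)
Stationarity (grad_x L = 0): Q x + c + A^T lambda = 0.
Primal feasibility: A x = b.

This gives the KKT block system:
  [ Q   A^T ] [ x     ]   [-c ]
  [ A    0  ] [ lambda ] = [ b ]

Solving the linear system:
  x*      = (1.8649, -1.4459, 2)
  lambda* = (-4.3198)
  f(x*)   = 4.6824

x* = (1.8649, -1.4459, 2), lambda* = (-4.3198)


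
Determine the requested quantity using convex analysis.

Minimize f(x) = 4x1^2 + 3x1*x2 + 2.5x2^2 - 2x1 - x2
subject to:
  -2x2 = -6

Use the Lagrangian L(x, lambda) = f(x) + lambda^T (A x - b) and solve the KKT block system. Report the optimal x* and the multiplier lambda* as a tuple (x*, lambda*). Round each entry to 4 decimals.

Form the Lagrangian:
  L(x, lambda) = (1/2) x^T Q x + c^T x + lambda^T (A x - b)
Stationarity (grad_x L = 0): Q x + c + A^T lambda = 0.
Primal feasibility: A x = b.

This gives the KKT block system:
  [ Q   A^T ] [ x     ]   [-c ]
  [ A    0  ] [ lambda ] = [ b ]

Solving the linear system:
  x*      = (-0.875, 3)
  lambda* = (5.6875)
  f(x*)   = 16.4375

x* = (-0.875, 3), lambda* = (5.6875)


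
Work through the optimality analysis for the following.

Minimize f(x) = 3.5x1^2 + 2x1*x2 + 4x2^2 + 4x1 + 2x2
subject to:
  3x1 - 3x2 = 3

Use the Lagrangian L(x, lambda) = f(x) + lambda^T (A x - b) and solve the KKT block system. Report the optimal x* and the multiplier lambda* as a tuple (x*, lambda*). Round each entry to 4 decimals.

Form the Lagrangian:
  L(x, lambda) = (1/2) x^T Q x + c^T x + lambda^T (A x - b)
Stationarity (grad_x L = 0): Q x + c + A^T lambda = 0.
Primal feasibility: A x = b.

This gives the KKT block system:
  [ Q   A^T ] [ x     ]   [-c ]
  [ A    0  ] [ lambda ] = [ b ]

Solving the linear system:
  x*      = (0.2105, -0.7895)
  lambda* = (-1.2982)
  f(x*)   = 1.5789

x* = (0.2105, -0.7895), lambda* = (-1.2982)


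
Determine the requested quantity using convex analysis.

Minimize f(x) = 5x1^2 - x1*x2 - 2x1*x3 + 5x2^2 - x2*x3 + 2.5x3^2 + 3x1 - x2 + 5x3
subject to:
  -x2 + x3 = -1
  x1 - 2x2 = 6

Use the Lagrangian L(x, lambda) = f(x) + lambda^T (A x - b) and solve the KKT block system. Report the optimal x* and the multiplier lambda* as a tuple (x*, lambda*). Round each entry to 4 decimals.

Form the Lagrangian:
  L(x, lambda) = (1/2) x^T Q x + c^T x + lambda^T (A x - b)
Stationarity (grad_x L = 0): Q x + c + A^T lambda = 0.
Primal feasibility: A x = b.

This gives the KKT block system:
  [ Q   A^T ] [ x     ]   [-c ]
  [ A    0  ] [ lambda ] = [ b ]

Solving the linear system:
  x*      = (0.5366, -2.7317, -3.7317)
  lambda* = (12, -18.561)
  f(x*)   = 54.5244

x* = (0.5366, -2.7317, -3.7317), lambda* = (12, -18.561)


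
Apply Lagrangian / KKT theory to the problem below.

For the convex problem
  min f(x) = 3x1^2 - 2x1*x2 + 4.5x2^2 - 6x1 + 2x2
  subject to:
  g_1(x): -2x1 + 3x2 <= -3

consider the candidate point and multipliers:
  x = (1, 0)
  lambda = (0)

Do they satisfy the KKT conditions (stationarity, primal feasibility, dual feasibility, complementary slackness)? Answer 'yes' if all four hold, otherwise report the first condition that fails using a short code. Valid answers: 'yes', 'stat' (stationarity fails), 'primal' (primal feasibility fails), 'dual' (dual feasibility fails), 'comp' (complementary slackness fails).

Gradient of f: grad f(x) = Q x + c = (0, 0)
Constraint values g_i(x) = a_i^T x - b_i:
  g_1((1, 0)) = 1
Stationarity residual: grad f(x) + sum_i lambda_i a_i = (0, 0)
  -> stationarity OK
Primal feasibility (all g_i <= 0): FAILS
Dual feasibility (all lambda_i >= 0): OK
Complementary slackness (lambda_i * g_i(x) = 0 for all i): OK

Verdict: the first failing condition is primal_feasibility -> primal.

primal


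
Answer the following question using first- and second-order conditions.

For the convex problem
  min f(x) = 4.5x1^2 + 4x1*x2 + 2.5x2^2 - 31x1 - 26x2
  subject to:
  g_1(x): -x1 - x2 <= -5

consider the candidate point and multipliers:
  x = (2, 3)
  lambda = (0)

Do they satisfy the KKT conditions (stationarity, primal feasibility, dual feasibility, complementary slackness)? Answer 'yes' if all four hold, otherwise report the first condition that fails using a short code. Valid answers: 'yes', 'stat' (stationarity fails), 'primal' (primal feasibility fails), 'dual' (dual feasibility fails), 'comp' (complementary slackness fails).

Gradient of f: grad f(x) = Q x + c = (-1, -3)
Constraint values g_i(x) = a_i^T x - b_i:
  g_1((2, 3)) = 0
Stationarity residual: grad f(x) + sum_i lambda_i a_i = (-1, -3)
  -> stationarity FAILS
Primal feasibility (all g_i <= 0): OK
Dual feasibility (all lambda_i >= 0): OK
Complementary slackness (lambda_i * g_i(x) = 0 for all i): OK

Verdict: the first failing condition is stationarity -> stat.

stat


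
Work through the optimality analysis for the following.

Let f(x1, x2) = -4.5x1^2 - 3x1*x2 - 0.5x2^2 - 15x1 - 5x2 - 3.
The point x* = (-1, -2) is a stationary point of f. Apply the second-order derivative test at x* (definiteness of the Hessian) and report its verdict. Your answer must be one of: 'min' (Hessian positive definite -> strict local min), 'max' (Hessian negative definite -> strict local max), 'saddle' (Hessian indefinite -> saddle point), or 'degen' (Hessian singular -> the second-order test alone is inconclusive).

Compute the Hessian H = grad^2 f:
  H = [[-9, -3], [-3, -1]]
Verify stationarity: grad f(x*) = H x* + g = (0, 0).
Eigenvalues of H: -10, 0.
H has a zero eigenvalue (singular; negative semidefinite but not definite), so H is neither positive definite, negative definite, nor indefinite. The second-order test alone is inconclusive -> degen.
(Indeed, f is constant along the null direction of H through x*, so x* is not a strict local extremum.)

degen


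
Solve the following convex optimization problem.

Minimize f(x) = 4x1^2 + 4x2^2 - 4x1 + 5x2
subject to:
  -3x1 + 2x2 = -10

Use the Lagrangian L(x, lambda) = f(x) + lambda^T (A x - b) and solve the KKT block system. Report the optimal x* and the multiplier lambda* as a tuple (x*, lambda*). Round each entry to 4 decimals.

Form the Lagrangian:
  L(x, lambda) = (1/2) x^T Q x + c^T x + lambda^T (A x - b)
Stationarity (grad_x L = 0): Q x + c + A^T lambda = 0.
Primal feasibility: A x = b.

This gives the KKT block system:
  [ Q   A^T ] [ x     ]   [-c ]
  [ A    0  ] [ lambda ] = [ b ]

Solving the linear system:
  x*      = (2.1731, -1.7404)
  lambda* = (4.4615)
  f(x*)   = 13.6106

x* = (2.1731, -1.7404), lambda* = (4.4615)


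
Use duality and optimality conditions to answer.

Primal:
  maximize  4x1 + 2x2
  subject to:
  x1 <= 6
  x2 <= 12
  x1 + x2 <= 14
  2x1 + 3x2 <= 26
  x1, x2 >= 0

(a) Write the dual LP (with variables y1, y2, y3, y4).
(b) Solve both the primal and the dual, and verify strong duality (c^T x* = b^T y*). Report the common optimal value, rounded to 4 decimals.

The standard primal-dual pair for 'max c^T x s.t. A x <= b, x >= 0' is:
  Dual:  min b^T y  s.t.  A^T y >= c,  y >= 0.

So the dual LP is:
  minimize  6y1 + 12y2 + 14y3 + 26y4
  subject to:
    y1 + y3 + 2y4 >= 4
    y2 + y3 + 3y4 >= 2
    y1, y2, y3, y4 >= 0

Solving the primal: x* = (6, 4.6667).
  primal value c^T x* = 33.3333.
Solving the dual: y* = (2.6667, 0, 0, 0.6667).
  dual value b^T y* = 33.3333.
Strong duality: c^T x* = b^T y*. Confirmed.

33.3333


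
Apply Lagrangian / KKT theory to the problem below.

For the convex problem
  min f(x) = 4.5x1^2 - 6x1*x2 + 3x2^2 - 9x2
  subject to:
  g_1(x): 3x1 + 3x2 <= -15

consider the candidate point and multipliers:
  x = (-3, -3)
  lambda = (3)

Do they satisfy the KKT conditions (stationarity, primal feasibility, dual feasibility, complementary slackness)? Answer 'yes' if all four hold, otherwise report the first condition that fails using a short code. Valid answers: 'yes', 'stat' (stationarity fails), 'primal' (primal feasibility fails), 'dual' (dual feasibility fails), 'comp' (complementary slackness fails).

Gradient of f: grad f(x) = Q x + c = (-9, -9)
Constraint values g_i(x) = a_i^T x - b_i:
  g_1((-3, -3)) = -3
Stationarity residual: grad f(x) + sum_i lambda_i a_i = (0, 0)
  -> stationarity OK
Primal feasibility (all g_i <= 0): OK
Dual feasibility (all lambda_i >= 0): OK
Complementary slackness (lambda_i * g_i(x) = 0 for all i): FAILS

Verdict: the first failing condition is complementary_slackness -> comp.

comp


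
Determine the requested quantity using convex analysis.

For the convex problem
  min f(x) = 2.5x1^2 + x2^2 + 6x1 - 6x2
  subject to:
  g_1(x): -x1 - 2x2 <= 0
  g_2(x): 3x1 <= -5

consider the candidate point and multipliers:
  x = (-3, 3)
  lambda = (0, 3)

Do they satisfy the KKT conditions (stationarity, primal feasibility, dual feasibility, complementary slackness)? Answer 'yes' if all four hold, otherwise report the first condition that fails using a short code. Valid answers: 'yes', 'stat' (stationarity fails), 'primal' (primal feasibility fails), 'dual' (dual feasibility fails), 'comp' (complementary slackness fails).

Gradient of f: grad f(x) = Q x + c = (-9, 0)
Constraint values g_i(x) = a_i^T x - b_i:
  g_1((-3, 3)) = -3
  g_2((-3, 3)) = -4
Stationarity residual: grad f(x) + sum_i lambda_i a_i = (0, 0)
  -> stationarity OK
Primal feasibility (all g_i <= 0): OK
Dual feasibility (all lambda_i >= 0): OK
Complementary slackness (lambda_i * g_i(x) = 0 for all i): FAILS

Verdict: the first failing condition is complementary_slackness -> comp.

comp


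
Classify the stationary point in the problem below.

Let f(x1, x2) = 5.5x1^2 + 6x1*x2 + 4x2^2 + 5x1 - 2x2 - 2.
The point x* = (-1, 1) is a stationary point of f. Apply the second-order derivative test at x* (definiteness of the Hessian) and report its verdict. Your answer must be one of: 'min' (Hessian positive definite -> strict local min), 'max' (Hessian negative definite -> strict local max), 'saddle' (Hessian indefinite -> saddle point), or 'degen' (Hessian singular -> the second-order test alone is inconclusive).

Compute the Hessian H = grad^2 f:
  H = [[11, 6], [6, 8]]
Verify stationarity: grad f(x*) = H x* + g = (0, 0).
Eigenvalues of H: 3.3153, 15.6847.
Both eigenvalues > 0, so H is positive definite -> x* is a strict local min.

min


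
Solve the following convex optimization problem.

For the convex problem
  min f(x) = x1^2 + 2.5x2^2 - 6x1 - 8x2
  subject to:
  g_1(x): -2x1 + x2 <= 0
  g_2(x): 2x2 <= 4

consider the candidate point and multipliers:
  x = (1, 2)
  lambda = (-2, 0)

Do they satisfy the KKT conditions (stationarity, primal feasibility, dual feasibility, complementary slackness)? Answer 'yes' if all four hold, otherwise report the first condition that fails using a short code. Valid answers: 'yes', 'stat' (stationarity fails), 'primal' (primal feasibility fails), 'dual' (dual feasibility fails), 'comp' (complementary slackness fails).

Gradient of f: grad f(x) = Q x + c = (-4, 2)
Constraint values g_i(x) = a_i^T x - b_i:
  g_1((1, 2)) = 0
  g_2((1, 2)) = 0
Stationarity residual: grad f(x) + sum_i lambda_i a_i = (0, 0)
  -> stationarity OK
Primal feasibility (all g_i <= 0): OK
Dual feasibility (all lambda_i >= 0): FAILS
Complementary slackness (lambda_i * g_i(x) = 0 for all i): OK

Verdict: the first failing condition is dual_feasibility -> dual.

dual


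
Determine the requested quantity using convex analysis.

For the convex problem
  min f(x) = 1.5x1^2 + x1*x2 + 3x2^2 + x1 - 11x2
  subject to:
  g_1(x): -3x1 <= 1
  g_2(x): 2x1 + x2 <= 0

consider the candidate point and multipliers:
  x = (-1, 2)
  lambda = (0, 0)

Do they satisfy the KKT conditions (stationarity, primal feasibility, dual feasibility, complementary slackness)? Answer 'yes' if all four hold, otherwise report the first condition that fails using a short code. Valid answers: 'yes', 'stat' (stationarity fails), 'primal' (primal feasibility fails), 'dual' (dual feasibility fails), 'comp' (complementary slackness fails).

Gradient of f: grad f(x) = Q x + c = (0, 0)
Constraint values g_i(x) = a_i^T x - b_i:
  g_1((-1, 2)) = 2
  g_2((-1, 2)) = 0
Stationarity residual: grad f(x) + sum_i lambda_i a_i = (0, 0)
  -> stationarity OK
Primal feasibility (all g_i <= 0): FAILS
Dual feasibility (all lambda_i >= 0): OK
Complementary slackness (lambda_i * g_i(x) = 0 for all i): OK

Verdict: the first failing condition is primal_feasibility -> primal.

primal


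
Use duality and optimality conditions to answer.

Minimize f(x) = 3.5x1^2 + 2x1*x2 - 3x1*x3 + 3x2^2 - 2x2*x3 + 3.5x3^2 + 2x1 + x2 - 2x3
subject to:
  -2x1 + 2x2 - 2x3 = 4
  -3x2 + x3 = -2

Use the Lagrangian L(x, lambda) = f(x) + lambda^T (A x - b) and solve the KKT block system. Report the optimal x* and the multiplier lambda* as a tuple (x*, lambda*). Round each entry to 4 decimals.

Form the Lagrangian:
  L(x, lambda) = (1/2) x^T Q x + c^T x + lambda^T (A x - b)
Stationarity (grad_x L = 0): Q x + c + A^T lambda = 0.
Primal feasibility: A x = b.

This gives the KKT block system:
  [ Q   A^T ] [ x     ]   [-c ]
  [ A    0  ] [ lambda ] = [ b ]

Solving the linear system:
  x*      = (-1.0442, 0.5221, -0.4336)
  lambda* = (-1.4823, -0.0177)
  f(x*)   = 2.5973

x* = (-1.0442, 0.5221, -0.4336), lambda* = (-1.4823, -0.0177)


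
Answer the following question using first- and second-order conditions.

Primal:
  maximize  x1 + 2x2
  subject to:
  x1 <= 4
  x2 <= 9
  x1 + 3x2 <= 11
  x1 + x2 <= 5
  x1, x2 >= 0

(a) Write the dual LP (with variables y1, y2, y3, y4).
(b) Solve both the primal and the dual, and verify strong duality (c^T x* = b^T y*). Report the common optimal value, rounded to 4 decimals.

The standard primal-dual pair for 'max c^T x s.t. A x <= b, x >= 0' is:
  Dual:  min b^T y  s.t.  A^T y >= c,  y >= 0.

So the dual LP is:
  minimize  4y1 + 9y2 + 11y3 + 5y4
  subject to:
    y1 + y3 + y4 >= 1
    y2 + 3y3 + y4 >= 2
    y1, y2, y3, y4 >= 0

Solving the primal: x* = (2, 3).
  primal value c^T x* = 8.
Solving the dual: y* = (0, 0, 0.5, 0.5).
  dual value b^T y* = 8.
Strong duality: c^T x* = b^T y*. Confirmed.

8


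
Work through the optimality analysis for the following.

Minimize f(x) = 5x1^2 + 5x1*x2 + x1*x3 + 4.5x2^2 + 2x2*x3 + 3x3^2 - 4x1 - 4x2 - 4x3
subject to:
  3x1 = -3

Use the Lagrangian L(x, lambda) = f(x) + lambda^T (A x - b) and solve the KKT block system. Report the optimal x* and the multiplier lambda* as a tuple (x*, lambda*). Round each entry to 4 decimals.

Form the Lagrangian:
  L(x, lambda) = (1/2) x^T Q x + c^T x + lambda^T (A x - b)
Stationarity (grad_x L = 0): Q x + c + A^T lambda = 0.
Primal feasibility: A x = b.

This gives the KKT block system:
  [ Q   A^T ] [ x     ]   [-c ]
  [ A    0  ] [ lambda ] = [ b ]

Solving the linear system:
  x*      = (-1, 0.88, 0.54)
  lambda* = (3.02)
  f(x*)   = 3.69

x* = (-1, 0.88, 0.54), lambda* = (3.02)


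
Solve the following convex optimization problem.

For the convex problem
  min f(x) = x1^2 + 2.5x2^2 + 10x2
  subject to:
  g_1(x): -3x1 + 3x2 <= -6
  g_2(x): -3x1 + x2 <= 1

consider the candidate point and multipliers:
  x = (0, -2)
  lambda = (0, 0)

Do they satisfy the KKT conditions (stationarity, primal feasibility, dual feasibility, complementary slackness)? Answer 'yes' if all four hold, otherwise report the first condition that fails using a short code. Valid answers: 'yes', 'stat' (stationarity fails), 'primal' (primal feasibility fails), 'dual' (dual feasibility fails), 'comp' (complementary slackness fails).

Gradient of f: grad f(x) = Q x + c = (0, 0)
Constraint values g_i(x) = a_i^T x - b_i:
  g_1((0, -2)) = 0
  g_2((0, -2)) = -3
Stationarity residual: grad f(x) + sum_i lambda_i a_i = (0, 0)
  -> stationarity OK
Primal feasibility (all g_i <= 0): OK
Dual feasibility (all lambda_i >= 0): OK
Complementary slackness (lambda_i * g_i(x) = 0 for all i): OK

Verdict: yes, KKT holds.

yes


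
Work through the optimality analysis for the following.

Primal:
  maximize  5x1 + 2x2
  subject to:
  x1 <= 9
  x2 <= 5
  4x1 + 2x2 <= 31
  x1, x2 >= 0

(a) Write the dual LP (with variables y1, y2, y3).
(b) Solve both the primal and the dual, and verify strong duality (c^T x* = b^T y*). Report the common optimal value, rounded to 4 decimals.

The standard primal-dual pair for 'max c^T x s.t. A x <= b, x >= 0' is:
  Dual:  min b^T y  s.t.  A^T y >= c,  y >= 0.

So the dual LP is:
  minimize  9y1 + 5y2 + 31y3
  subject to:
    y1 + 4y3 >= 5
    y2 + 2y3 >= 2
    y1, y2, y3 >= 0

Solving the primal: x* = (7.75, 0).
  primal value c^T x* = 38.75.
Solving the dual: y* = (0, 0, 1.25).
  dual value b^T y* = 38.75.
Strong duality: c^T x* = b^T y*. Confirmed.

38.75


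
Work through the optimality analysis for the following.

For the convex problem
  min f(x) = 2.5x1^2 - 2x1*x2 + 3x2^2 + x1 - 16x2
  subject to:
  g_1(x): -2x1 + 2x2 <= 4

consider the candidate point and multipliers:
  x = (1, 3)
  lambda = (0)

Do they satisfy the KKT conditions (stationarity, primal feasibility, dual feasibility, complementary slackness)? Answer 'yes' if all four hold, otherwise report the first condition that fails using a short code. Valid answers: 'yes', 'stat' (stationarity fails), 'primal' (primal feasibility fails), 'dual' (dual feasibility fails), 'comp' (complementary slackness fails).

Gradient of f: grad f(x) = Q x + c = (0, 0)
Constraint values g_i(x) = a_i^T x - b_i:
  g_1((1, 3)) = 0
Stationarity residual: grad f(x) + sum_i lambda_i a_i = (0, 0)
  -> stationarity OK
Primal feasibility (all g_i <= 0): OK
Dual feasibility (all lambda_i >= 0): OK
Complementary slackness (lambda_i * g_i(x) = 0 for all i): OK

Verdict: yes, KKT holds.

yes


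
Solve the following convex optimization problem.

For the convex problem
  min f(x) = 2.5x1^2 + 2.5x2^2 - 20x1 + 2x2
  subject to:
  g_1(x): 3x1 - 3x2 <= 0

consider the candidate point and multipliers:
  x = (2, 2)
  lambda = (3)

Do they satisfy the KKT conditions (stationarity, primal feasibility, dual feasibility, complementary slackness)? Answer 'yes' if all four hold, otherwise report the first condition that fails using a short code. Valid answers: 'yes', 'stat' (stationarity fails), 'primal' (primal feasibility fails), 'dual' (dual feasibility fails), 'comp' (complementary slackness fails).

Gradient of f: grad f(x) = Q x + c = (-10, 12)
Constraint values g_i(x) = a_i^T x - b_i:
  g_1((2, 2)) = 0
Stationarity residual: grad f(x) + sum_i lambda_i a_i = (-1, 3)
  -> stationarity FAILS
Primal feasibility (all g_i <= 0): OK
Dual feasibility (all lambda_i >= 0): OK
Complementary slackness (lambda_i * g_i(x) = 0 for all i): OK

Verdict: the first failing condition is stationarity -> stat.

stat


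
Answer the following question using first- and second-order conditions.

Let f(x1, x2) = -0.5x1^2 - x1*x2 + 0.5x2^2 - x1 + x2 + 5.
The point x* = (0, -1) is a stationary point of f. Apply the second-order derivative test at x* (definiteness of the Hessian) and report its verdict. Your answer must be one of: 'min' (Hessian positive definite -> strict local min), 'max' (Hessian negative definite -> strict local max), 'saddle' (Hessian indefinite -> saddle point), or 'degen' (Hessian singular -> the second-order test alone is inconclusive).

Compute the Hessian H = grad^2 f:
  H = [[-1, -1], [-1, 1]]
Verify stationarity: grad f(x*) = H x* + g = (0, 0).
Eigenvalues of H: -1.4142, 1.4142.
Eigenvalues have mixed signs, so H is indefinite -> x* is a saddle point.

saddle


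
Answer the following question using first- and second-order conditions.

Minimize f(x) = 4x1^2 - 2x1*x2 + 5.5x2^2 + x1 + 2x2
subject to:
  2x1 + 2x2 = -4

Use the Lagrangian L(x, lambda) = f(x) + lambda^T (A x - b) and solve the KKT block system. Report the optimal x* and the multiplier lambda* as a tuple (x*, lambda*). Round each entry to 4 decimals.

Form the Lagrangian:
  L(x, lambda) = (1/2) x^T Q x + c^T x + lambda^T (A x - b)
Stationarity (grad_x L = 0): Q x + c + A^T lambda = 0.
Primal feasibility: A x = b.

This gives the KKT block system:
  [ Q   A^T ] [ x     ]   [-c ]
  [ A    0  ] [ lambda ] = [ b ]

Solving the linear system:
  x*      = (-1.087, -0.913)
  lambda* = (2.9348)
  f(x*)   = 4.413

x* = (-1.087, -0.913), lambda* = (2.9348)


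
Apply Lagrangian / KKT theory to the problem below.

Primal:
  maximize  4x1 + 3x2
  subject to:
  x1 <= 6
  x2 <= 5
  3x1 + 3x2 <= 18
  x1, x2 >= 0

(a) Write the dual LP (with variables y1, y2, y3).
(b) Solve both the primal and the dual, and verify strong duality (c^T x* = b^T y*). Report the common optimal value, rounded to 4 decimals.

The standard primal-dual pair for 'max c^T x s.t. A x <= b, x >= 0' is:
  Dual:  min b^T y  s.t.  A^T y >= c,  y >= 0.

So the dual LP is:
  minimize  6y1 + 5y2 + 18y3
  subject to:
    y1 + 3y3 >= 4
    y2 + 3y3 >= 3
    y1, y2, y3 >= 0

Solving the primal: x* = (6, 0).
  primal value c^T x* = 24.
Solving the dual: y* = (1, 0, 1).
  dual value b^T y* = 24.
Strong duality: c^T x* = b^T y*. Confirmed.

24


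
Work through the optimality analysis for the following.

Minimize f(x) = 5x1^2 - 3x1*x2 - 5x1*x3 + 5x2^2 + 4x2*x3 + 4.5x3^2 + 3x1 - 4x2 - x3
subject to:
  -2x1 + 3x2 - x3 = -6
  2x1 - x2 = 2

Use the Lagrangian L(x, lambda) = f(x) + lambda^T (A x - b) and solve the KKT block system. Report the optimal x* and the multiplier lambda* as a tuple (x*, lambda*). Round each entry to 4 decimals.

Form the Lagrangian:
  L(x, lambda) = (1/2) x^T Q x + c^T x + lambda^T (A x - b)
Stationarity (grad_x L = 0): Q x + c + A^T lambda = 0.
Primal feasibility: A x = b.

This gives the KKT block system:
  [ Q   A^T ] [ x     ]   [-c ]
  [ A    0  ] [ lambda ] = [ b ]

Solving the linear system:
  x*      = (0.3641, -1.2718, 1.4563)
  lambda* = (5.199, 3.6117)
  f(x*)   = 14.3471

x* = (0.3641, -1.2718, 1.4563), lambda* = (5.199, 3.6117)


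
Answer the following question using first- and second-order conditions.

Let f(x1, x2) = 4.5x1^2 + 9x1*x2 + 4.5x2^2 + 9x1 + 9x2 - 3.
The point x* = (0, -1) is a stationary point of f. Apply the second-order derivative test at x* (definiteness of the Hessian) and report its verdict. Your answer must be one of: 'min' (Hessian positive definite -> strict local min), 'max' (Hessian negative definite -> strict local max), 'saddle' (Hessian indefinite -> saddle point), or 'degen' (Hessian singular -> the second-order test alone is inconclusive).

Compute the Hessian H = grad^2 f:
  H = [[9, 9], [9, 9]]
Verify stationarity: grad f(x*) = H x* + g = (0, 0).
Eigenvalues of H: 0, 18.
H has a zero eigenvalue (singular; positive semidefinite but not definite), so H is neither positive definite, negative definite, nor indefinite. The second-order test alone is inconclusive -> degen.
(Indeed, f is constant along the null direction of H through x*, so x* is not a strict local extremum.)

degen


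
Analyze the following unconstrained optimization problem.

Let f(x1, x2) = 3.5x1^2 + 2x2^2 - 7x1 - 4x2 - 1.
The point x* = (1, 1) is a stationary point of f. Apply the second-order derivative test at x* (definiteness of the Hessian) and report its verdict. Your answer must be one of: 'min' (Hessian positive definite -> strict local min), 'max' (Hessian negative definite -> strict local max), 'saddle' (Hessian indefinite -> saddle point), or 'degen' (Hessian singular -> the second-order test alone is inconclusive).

Compute the Hessian H = grad^2 f:
  H = [[7, 0], [0, 4]]
Verify stationarity: grad f(x*) = H x* + g = (0, 0).
Eigenvalues of H: 4, 7.
Both eigenvalues > 0, so H is positive definite -> x* is a strict local min.

min


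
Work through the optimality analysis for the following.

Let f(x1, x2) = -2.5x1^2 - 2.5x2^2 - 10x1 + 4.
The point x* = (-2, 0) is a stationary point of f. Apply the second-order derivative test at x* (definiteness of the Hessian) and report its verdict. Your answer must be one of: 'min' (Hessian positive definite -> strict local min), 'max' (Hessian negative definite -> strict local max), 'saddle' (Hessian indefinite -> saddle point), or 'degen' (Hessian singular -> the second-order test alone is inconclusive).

Compute the Hessian H = grad^2 f:
  H = [[-5, 0], [0, -5]]
Verify stationarity: grad f(x*) = H x* + g = (0, 0).
Eigenvalues of H: -5, -5.
Both eigenvalues < 0, so H is negative definite -> x* is a strict local max.

max


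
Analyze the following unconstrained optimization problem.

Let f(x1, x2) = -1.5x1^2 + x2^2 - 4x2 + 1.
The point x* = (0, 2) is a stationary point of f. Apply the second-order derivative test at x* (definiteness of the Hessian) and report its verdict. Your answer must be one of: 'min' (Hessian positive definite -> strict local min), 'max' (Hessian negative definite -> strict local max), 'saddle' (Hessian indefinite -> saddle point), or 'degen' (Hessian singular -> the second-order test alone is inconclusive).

Compute the Hessian H = grad^2 f:
  H = [[-3, 0], [0, 2]]
Verify stationarity: grad f(x*) = H x* + g = (0, 0).
Eigenvalues of H: -3, 2.
Eigenvalues have mixed signs, so H is indefinite -> x* is a saddle point.

saddle


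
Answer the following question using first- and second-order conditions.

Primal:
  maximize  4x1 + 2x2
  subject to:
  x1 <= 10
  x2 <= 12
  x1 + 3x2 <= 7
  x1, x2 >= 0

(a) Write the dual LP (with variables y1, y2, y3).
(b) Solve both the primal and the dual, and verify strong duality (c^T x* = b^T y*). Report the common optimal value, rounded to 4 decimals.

The standard primal-dual pair for 'max c^T x s.t. A x <= b, x >= 0' is:
  Dual:  min b^T y  s.t.  A^T y >= c,  y >= 0.

So the dual LP is:
  minimize  10y1 + 12y2 + 7y3
  subject to:
    y1 + y3 >= 4
    y2 + 3y3 >= 2
    y1, y2, y3 >= 0

Solving the primal: x* = (7, 0).
  primal value c^T x* = 28.
Solving the dual: y* = (0, 0, 4).
  dual value b^T y* = 28.
Strong duality: c^T x* = b^T y*. Confirmed.

28


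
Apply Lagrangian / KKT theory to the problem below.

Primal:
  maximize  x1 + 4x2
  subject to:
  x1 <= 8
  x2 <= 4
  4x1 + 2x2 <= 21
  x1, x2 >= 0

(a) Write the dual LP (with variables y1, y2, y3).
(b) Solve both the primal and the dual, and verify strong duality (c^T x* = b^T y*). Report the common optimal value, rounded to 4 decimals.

The standard primal-dual pair for 'max c^T x s.t. A x <= b, x >= 0' is:
  Dual:  min b^T y  s.t.  A^T y >= c,  y >= 0.

So the dual LP is:
  minimize  8y1 + 4y2 + 21y3
  subject to:
    y1 + 4y3 >= 1
    y2 + 2y3 >= 4
    y1, y2, y3 >= 0

Solving the primal: x* = (3.25, 4).
  primal value c^T x* = 19.25.
Solving the dual: y* = (0, 3.5, 0.25).
  dual value b^T y* = 19.25.
Strong duality: c^T x* = b^T y*. Confirmed.

19.25


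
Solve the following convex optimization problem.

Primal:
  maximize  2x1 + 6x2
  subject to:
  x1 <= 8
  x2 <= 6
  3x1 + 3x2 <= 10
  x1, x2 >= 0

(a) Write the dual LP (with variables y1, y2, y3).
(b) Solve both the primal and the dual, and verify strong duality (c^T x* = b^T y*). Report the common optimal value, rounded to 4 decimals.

The standard primal-dual pair for 'max c^T x s.t. A x <= b, x >= 0' is:
  Dual:  min b^T y  s.t.  A^T y >= c,  y >= 0.

So the dual LP is:
  minimize  8y1 + 6y2 + 10y3
  subject to:
    y1 + 3y3 >= 2
    y2 + 3y3 >= 6
    y1, y2, y3 >= 0

Solving the primal: x* = (0, 3.3333).
  primal value c^T x* = 20.
Solving the dual: y* = (0, 0, 2).
  dual value b^T y* = 20.
Strong duality: c^T x* = b^T y*. Confirmed.

20


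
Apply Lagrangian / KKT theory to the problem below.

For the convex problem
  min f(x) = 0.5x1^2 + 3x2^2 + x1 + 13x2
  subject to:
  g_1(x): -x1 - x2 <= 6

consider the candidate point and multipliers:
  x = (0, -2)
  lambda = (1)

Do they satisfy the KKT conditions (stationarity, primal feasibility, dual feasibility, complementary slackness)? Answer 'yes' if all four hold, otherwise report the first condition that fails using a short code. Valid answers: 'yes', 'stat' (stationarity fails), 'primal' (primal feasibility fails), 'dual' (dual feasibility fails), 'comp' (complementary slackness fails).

Gradient of f: grad f(x) = Q x + c = (1, 1)
Constraint values g_i(x) = a_i^T x - b_i:
  g_1((0, -2)) = -4
Stationarity residual: grad f(x) + sum_i lambda_i a_i = (0, 0)
  -> stationarity OK
Primal feasibility (all g_i <= 0): OK
Dual feasibility (all lambda_i >= 0): OK
Complementary slackness (lambda_i * g_i(x) = 0 for all i): FAILS

Verdict: the first failing condition is complementary_slackness -> comp.

comp


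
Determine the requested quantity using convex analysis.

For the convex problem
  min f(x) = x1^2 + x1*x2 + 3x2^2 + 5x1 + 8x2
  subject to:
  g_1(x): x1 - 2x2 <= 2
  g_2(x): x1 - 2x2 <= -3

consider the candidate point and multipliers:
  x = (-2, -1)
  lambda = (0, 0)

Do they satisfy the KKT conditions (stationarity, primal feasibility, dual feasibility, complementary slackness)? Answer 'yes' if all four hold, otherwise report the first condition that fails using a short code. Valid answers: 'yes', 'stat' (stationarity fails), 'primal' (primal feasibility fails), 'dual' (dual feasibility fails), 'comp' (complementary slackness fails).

Gradient of f: grad f(x) = Q x + c = (0, 0)
Constraint values g_i(x) = a_i^T x - b_i:
  g_1((-2, -1)) = -2
  g_2((-2, -1)) = 3
Stationarity residual: grad f(x) + sum_i lambda_i a_i = (0, 0)
  -> stationarity OK
Primal feasibility (all g_i <= 0): FAILS
Dual feasibility (all lambda_i >= 0): OK
Complementary slackness (lambda_i * g_i(x) = 0 for all i): OK

Verdict: the first failing condition is primal_feasibility -> primal.

primal


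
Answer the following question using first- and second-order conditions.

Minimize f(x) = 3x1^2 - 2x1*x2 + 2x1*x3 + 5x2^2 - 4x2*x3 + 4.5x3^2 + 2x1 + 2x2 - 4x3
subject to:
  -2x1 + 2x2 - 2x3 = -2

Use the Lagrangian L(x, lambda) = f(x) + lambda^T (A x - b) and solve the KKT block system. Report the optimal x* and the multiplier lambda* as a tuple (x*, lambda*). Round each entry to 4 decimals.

Form the Lagrangian:
  L(x, lambda) = (1/2) x^T Q x + c^T x + lambda^T (A x - b)
Stationarity (grad_x L = 0): Q x + c + A^T lambda = 0.
Primal feasibility: A x = b.

This gives the KKT block system:
  [ Q   A^T ] [ x     ]   [-c ]
  [ A    0  ] [ lambda ] = [ b ]

Solving the linear system:
  x*      = (-0.0417, -0.2917, 0.75)
  lambda* = (1.9167)
  f(x*)   = 0.0833

x* = (-0.0417, -0.2917, 0.75), lambda* = (1.9167)


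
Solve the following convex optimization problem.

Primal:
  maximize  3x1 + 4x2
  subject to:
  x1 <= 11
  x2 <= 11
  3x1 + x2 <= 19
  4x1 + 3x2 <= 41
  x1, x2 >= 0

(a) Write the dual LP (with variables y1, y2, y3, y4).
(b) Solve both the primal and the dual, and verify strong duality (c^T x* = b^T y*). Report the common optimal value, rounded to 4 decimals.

The standard primal-dual pair for 'max c^T x s.t. A x <= b, x >= 0' is:
  Dual:  min b^T y  s.t.  A^T y >= c,  y >= 0.

So the dual LP is:
  minimize  11y1 + 11y2 + 19y3 + 41y4
  subject to:
    y1 + 3y3 + 4y4 >= 3
    y2 + y3 + 3y4 >= 4
    y1, y2, y3, y4 >= 0

Solving the primal: x* = (2, 11).
  primal value c^T x* = 50.
Solving the dual: y* = (0, 1.75, 0, 0.75).
  dual value b^T y* = 50.
Strong duality: c^T x* = b^T y*. Confirmed.

50


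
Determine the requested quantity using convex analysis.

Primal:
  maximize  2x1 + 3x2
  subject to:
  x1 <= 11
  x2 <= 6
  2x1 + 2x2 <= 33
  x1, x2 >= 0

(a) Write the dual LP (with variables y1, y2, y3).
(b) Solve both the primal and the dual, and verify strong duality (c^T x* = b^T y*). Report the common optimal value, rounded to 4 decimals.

The standard primal-dual pair for 'max c^T x s.t. A x <= b, x >= 0' is:
  Dual:  min b^T y  s.t.  A^T y >= c,  y >= 0.

So the dual LP is:
  minimize  11y1 + 6y2 + 33y3
  subject to:
    y1 + 2y3 >= 2
    y2 + 2y3 >= 3
    y1, y2, y3 >= 0

Solving the primal: x* = (10.5, 6).
  primal value c^T x* = 39.
Solving the dual: y* = (0, 1, 1).
  dual value b^T y* = 39.
Strong duality: c^T x* = b^T y*. Confirmed.

39


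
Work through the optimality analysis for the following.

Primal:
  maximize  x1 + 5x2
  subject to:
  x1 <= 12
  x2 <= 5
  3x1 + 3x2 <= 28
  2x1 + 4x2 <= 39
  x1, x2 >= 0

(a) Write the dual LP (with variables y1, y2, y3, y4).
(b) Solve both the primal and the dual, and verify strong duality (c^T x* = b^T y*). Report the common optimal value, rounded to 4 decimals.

The standard primal-dual pair for 'max c^T x s.t. A x <= b, x >= 0' is:
  Dual:  min b^T y  s.t.  A^T y >= c,  y >= 0.

So the dual LP is:
  minimize  12y1 + 5y2 + 28y3 + 39y4
  subject to:
    y1 + 3y3 + 2y4 >= 1
    y2 + 3y3 + 4y4 >= 5
    y1, y2, y3, y4 >= 0

Solving the primal: x* = (4.3333, 5).
  primal value c^T x* = 29.3333.
Solving the dual: y* = (0, 4, 0.3333, 0).
  dual value b^T y* = 29.3333.
Strong duality: c^T x* = b^T y*. Confirmed.

29.3333


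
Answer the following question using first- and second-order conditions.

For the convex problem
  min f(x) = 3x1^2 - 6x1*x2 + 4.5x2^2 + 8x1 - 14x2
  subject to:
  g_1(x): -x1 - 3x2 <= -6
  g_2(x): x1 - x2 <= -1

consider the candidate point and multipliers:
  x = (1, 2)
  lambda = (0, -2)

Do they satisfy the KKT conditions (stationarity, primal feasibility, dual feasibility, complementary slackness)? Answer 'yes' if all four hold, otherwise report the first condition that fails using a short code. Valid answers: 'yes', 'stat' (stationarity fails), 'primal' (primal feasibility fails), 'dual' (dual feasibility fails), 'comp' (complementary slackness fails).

Gradient of f: grad f(x) = Q x + c = (2, -2)
Constraint values g_i(x) = a_i^T x - b_i:
  g_1((1, 2)) = -1
  g_2((1, 2)) = 0
Stationarity residual: grad f(x) + sum_i lambda_i a_i = (0, 0)
  -> stationarity OK
Primal feasibility (all g_i <= 0): OK
Dual feasibility (all lambda_i >= 0): FAILS
Complementary slackness (lambda_i * g_i(x) = 0 for all i): OK

Verdict: the first failing condition is dual_feasibility -> dual.

dual


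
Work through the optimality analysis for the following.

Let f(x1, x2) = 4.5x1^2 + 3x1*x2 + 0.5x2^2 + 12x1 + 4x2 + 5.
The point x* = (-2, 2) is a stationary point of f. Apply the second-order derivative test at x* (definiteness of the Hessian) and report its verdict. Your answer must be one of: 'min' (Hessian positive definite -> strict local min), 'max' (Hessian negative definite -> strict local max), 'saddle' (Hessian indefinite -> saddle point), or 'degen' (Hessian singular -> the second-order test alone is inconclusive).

Compute the Hessian H = grad^2 f:
  H = [[9, 3], [3, 1]]
Verify stationarity: grad f(x*) = H x* + g = (0, 0).
Eigenvalues of H: 0, 10.
H has a zero eigenvalue (singular; positive semidefinite but not definite), so H is neither positive definite, negative definite, nor indefinite. The second-order test alone is inconclusive -> degen.
(Indeed, f is constant along the null direction of H through x*, so x* is not a strict local extremum.)

degen


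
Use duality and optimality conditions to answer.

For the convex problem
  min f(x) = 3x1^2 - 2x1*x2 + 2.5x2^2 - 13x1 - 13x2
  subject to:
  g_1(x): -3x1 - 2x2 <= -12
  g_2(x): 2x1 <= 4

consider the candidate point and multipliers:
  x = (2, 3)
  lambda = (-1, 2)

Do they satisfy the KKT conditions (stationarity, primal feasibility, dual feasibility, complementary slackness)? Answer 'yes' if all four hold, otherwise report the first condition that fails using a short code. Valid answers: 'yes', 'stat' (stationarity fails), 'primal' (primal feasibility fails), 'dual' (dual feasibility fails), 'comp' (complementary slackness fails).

Gradient of f: grad f(x) = Q x + c = (-7, -2)
Constraint values g_i(x) = a_i^T x - b_i:
  g_1((2, 3)) = 0
  g_2((2, 3)) = 0
Stationarity residual: grad f(x) + sum_i lambda_i a_i = (0, 0)
  -> stationarity OK
Primal feasibility (all g_i <= 0): OK
Dual feasibility (all lambda_i >= 0): FAILS
Complementary slackness (lambda_i * g_i(x) = 0 for all i): OK

Verdict: the first failing condition is dual_feasibility -> dual.

dual


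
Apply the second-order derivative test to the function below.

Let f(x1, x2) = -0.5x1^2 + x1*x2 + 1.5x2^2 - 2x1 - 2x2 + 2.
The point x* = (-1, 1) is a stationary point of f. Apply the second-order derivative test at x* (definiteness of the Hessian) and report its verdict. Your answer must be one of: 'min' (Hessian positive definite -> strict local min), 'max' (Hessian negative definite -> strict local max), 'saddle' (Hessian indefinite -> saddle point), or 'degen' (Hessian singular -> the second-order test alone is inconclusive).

Compute the Hessian H = grad^2 f:
  H = [[-1, 1], [1, 3]]
Verify stationarity: grad f(x*) = H x* + g = (0, 0).
Eigenvalues of H: -1.2361, 3.2361.
Eigenvalues have mixed signs, so H is indefinite -> x* is a saddle point.

saddle
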